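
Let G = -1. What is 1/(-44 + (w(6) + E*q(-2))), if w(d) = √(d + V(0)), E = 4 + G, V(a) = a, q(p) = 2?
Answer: -19/719 - √6/1438 ≈ -0.028129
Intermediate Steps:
E = 3 (E = 4 - 1 = 3)
w(d) = √d (w(d) = √(d + 0) = √d)
1/(-44 + (w(6) + E*q(-2))) = 1/(-44 + (√6 + 3*2)) = 1/(-44 + (√6 + 6)) = 1/(-44 + (6 + √6)) = 1/(-38 + √6)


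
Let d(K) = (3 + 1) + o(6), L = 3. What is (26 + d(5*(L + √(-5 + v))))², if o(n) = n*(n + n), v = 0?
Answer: 10404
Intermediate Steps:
o(n) = 2*n² (o(n) = n*(2*n) = 2*n²)
d(K) = 76 (d(K) = (3 + 1) + 2*6² = 4 + 2*36 = 4 + 72 = 76)
(26 + d(5*(L + √(-5 + v))))² = (26 + 76)² = 102² = 10404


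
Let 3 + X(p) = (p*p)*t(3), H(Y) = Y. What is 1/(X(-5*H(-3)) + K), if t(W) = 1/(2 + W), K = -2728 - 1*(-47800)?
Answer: 1/45114 ≈ 2.2166e-5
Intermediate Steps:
K = 45072 (K = -2728 + 47800 = 45072)
X(p) = -3 + p²/5 (X(p) = -3 + (p*p)/(2 + 3) = -3 + p²/5)
1/(X(-5*H(-3)) + K) = 1/((-3 + (-5*(-3))²/5) + 45072) = 1/((-3 + (⅕)*15²) + 45072) = 1/((-3 + (⅕)*225) + 45072) = 1/((-3 + 45) + 45072) = 1/(42 + 45072) = 1/45114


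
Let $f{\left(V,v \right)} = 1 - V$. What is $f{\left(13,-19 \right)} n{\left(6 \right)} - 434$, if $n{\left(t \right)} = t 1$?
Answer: $-506$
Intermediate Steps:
$n{\left(t \right)} = t$
$f{\left(13,-19 \right)} n{\left(6 \right)} - 434 = \left(1 - 13\right) 6 - 434 = \left(-12\right) 6 - 434 = -72 - 434 = -506$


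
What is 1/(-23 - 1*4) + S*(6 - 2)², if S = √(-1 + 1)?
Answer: -1/27 ≈ -0.037037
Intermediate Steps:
S = 0 (S = √0 = 0)
1/(-23 - 1*4) + S*(6 - 2)² = 1/(-23 - 1*4) + 0*(6 - 2)² = 1/(-23 - 4) + 0*4² = 1/(-27) + 0*16 = -1/27 + 0 = -1/27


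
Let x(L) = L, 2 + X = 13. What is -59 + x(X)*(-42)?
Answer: -521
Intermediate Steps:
X = 11 (X = -2 + 13 = 11)
-59 + x(X)*(-42) = -59 + 11*(-42) = -59 - 462 = -521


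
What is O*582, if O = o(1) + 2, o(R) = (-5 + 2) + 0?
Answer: -582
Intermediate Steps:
o(R) = -3 (o(R) = -3 + 0 = -3)
O = -1 (O = -3 + 2 = -1)
O*582 = -1*582 = -582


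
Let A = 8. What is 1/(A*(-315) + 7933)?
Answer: 1/5413 ≈ 0.00018474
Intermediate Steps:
1/(A*(-315) + 7933) = 1/(8*(-315) + 7933) = 1/(-2520 + 7933) = 1/5413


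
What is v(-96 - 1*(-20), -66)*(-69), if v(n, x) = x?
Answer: 4554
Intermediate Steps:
v(-96 - 1*(-20), -66)*(-69) = -66*(-69) = 4554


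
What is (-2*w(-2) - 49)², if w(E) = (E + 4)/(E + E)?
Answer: 2304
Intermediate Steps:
w(E) = (4 + E)/(2*E) (w(E) = (4 + E)/((2*E)) = (4 + E)*(1/(2*E)) = (4 + E)/(2*E))
(-2*w(-2) - 49)² = (-(4 - 2)/(-2) - 49)² = (-(-1)*2/2 - 49)² = (-2*(-½) - 49)² = (1 - 49)² = (-48)² = 2304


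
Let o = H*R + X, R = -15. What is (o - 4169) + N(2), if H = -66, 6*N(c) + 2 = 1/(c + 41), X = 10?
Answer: -817687/258 ≈ -3169.3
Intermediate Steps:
N(c) = -⅓ + 1/(6*(41 + c)) (N(c) = -⅓ + 1/(6*(c + 41)) = -⅓ + 1/(6*(41 + c)))
o = 1000 (o = -66*(-15) + 10 = 990 + 10 = 1000)
(o - 4169) + N(2) = (1000 - 4169) + (-81 - 2*2)/(6*(41 + 2)) = -3169 + (⅙)*(-81 - 4)/43 = -3169 + (⅙)*(1/43)*(-85) = -3169 - 85/258 = -817687/258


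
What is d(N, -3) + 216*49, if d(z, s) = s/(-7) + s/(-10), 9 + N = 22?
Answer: 740931/70 ≈ 10585.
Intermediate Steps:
N = 13 (N = -9 + 22 = 13)
d(z, s) = -17*s/70 (d(z, s) = s*(-1/7) + s*(-1/10) = -s/7 - s/10 = -17*s/70)
d(N, -3) + 216*49 = -17/70*(-3) + 216*49 = 51/70 + 10584 = 740931/70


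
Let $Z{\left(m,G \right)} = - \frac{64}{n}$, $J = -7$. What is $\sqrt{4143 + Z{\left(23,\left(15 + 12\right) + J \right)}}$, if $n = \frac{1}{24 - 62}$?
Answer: $5 \sqrt{263} \approx 81.086$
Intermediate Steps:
$n = - \frac{1}{38}$ ($n = \frac{1}{-38} = - \frac{1}{38} \approx -0.026316$)
$Z{\left(m,G \right)} = 2432$ ($Z{\left(m,G \right)} = - \frac{64}{- \frac{1}{38}} = \left(-64\right) \left(-38\right) = 2432$)
$\sqrt{4143 + Z{\left(23,\left(15 + 12\right) + J \right)}} = \sqrt{4143 + 2432} = \sqrt{6575} = 5 \sqrt{263}$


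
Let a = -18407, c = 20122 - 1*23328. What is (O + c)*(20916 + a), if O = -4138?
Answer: -18426096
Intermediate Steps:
c = -3206 (c = 20122 - 23328 = -3206)
(O + c)*(20916 + a) = (-4138 - 3206)*(20916 - 18407) = -7344*2509 = -18426096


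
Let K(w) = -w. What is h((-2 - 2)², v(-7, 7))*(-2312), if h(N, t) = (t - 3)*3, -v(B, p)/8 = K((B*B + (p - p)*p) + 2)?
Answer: -2809080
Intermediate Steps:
v(B, p) = 16 + 8*B² (v(B, p) = -(-8)*((B*B + (p - p)*p) + 2) = -(-8)*((B² + 0*p) + 2) = -(-8)*((B² + 0) + 2) = -(-8)*(B² + 2) = -(-8)*(2 + B²) = -8*(-2 - B²) = 16 + 8*B²)
h(N, t) = -9 + 3*t (h(N, t) = (-3 + t)*3 = -9 + 3*t)
h((-2 - 2)², v(-7, 7))*(-2312) = (-9 + 3*(16 + 8*(-7)²))*(-2312) = (-9 + 3*(16 + 8*49))*(-2312) = (-9 + 3*(16 + 392))*(-2312) = (-9 + 3*408)*(-2312) = (-9 + 1224)*(-2312) = 1215*(-2312) = -2809080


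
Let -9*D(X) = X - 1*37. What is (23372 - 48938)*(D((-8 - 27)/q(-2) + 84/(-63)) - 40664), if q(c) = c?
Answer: 9356009791/9 ≈ 1.0396e+9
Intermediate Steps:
D(X) = 37/9 - X/9 (D(X) = -(X - 1*37)/9 = -(X - 37)/9 = -(-37 + X)/9 = 37/9 - X/9)
(23372 - 48938)*(D((-8 - 27)/q(-2) + 84/(-63)) - 40664) = (23372 - 48938)*((37/9 - ((-8 - 27)/(-2) + 84/(-63))/9) - 40664) = -25566*((37/9 - (-35*(-½) + 84*(-1/63))/9) - 40664) = -25566*((37/9 - (35/2 - 4/3)/9) - 40664) = -25566*((37/9 - ⅑*97/6) - 40664) = -25566*((37/9 - 97/54) - 40664) = -25566*(125/54 - 40664) = -25566*(-2195731/54) = 9356009791/9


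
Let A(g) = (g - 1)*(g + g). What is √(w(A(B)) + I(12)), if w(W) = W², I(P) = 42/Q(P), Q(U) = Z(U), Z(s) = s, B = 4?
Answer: √2318/2 ≈ 24.073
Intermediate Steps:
Q(U) = U
A(g) = 2*g*(-1 + g) (A(g) = (-1 + g)*(2*g) = 2*g*(-1 + g))
I(P) = 42/P
√(w(A(B)) + I(12)) = √((2*4*(-1 + 4))² + 42/12) = √((2*4*3)² + 42*(1/12)) = √(24² + 7/2) = √(576 + 7/2) = √(1159/2) = √2318/2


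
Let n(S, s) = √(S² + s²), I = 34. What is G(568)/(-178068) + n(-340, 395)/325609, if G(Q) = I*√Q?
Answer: -17*√142/44517 + 5*√10865/325609 ≈ -0.0029500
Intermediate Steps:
G(Q) = 34*√Q
G(568)/(-178068) + n(-340, 395)/325609 = (34*√568)/(-178068) + √((-340)² + 395²)/325609 = (34*(2*√142))*(-1/178068) + √(115600 + 156025)*(1/325609) = (68*√142)*(-1/178068) + √271625*(1/325609) = -17*√142/44517 + (5*√10865)*(1/325609) = -17*√142/44517 + 5*√10865/325609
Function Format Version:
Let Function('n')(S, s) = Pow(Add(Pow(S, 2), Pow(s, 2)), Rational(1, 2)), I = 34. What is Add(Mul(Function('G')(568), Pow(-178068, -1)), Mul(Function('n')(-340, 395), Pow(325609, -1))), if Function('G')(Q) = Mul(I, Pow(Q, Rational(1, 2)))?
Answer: Add(Mul(Rational(-17, 44517), Pow(142, Rational(1, 2))), Mul(Rational(5, 325609), Pow(10865, Rational(1, 2)))) ≈ -0.0029500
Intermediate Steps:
Function('G')(Q) = Mul(34, Pow(Q, Rational(1, 2)))
Add(Mul(Function('G')(568), Pow(-178068, -1)), Mul(Function('n')(-340, 395), Pow(325609, -1))) = Add(Mul(Mul(34, Pow(568, Rational(1, 2))), Pow(-178068, -1)), Mul(Pow(Add(Pow(-340, 2), Pow(395, 2)), Rational(1, 2)), Pow(325609, -1))) = Add(Mul(Mul(34, Mul(2, Pow(142, Rational(1, 2)))), Rational(-1, 178068)), Mul(Pow(Add(115600, 156025), Rational(1, 2)), Rational(1, 325609))) = Add(Mul(Mul(68, Pow(142, Rational(1, 2))), Rational(-1, 178068)), Mul(Pow(271625, Rational(1, 2)), Rational(1, 325609))) = Add(Mul(Rational(-17, 44517), Pow(142, Rational(1, 2))), Mul(Mul(5, Pow(10865, Rational(1, 2))), Rational(1, 325609))) = Add(Mul(Rational(-17, 44517), Pow(142, Rational(1, 2))), Mul(Rational(5, 325609), Pow(10865, Rational(1, 2))))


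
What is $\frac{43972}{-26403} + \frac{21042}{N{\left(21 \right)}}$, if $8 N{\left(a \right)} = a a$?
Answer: $\frac{70241012}{184821} \approx 380.05$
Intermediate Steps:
$N{\left(a \right)} = \frac{a^{2}}{8}$ ($N{\left(a \right)} = \frac{a a}{8} = \frac{a^{2}}{8}$)
$\frac{43972}{-26403} + \frac{21042}{N{\left(21 \right)}} = \frac{43972}{-26403} + \frac{21042}{\frac{1}{8} \cdot 21^{2}} = 43972 \left(- \frac{1}{26403}\right) + \frac{21042}{\frac{1}{8} \cdot 441} = - \frac{43972}{26403} + \frac{21042}{\frac{441}{8}} = - \frac{43972}{26403} + 21042 \cdot \frac{8}{441} = - \frac{43972}{26403} + \frac{2672}{7} = \frac{70241012}{184821}$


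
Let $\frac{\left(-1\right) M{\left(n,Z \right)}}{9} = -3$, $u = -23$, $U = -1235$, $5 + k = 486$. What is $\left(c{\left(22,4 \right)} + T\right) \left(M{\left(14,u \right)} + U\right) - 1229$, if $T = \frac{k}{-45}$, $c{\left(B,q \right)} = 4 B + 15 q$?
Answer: $- \frac{7519537}{45} \approx -1.671 \cdot 10^{5}$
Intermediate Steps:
$k = 481$ ($k = -5 + 486 = 481$)
$M{\left(n,Z \right)} = 27$ ($M{\left(n,Z \right)} = \left(-9\right) \left(-3\right) = 27$)
$T = - \frac{481}{45}$ ($T = \frac{481}{-45} = 481 \left(- \frac{1}{45}\right) = - \frac{481}{45} \approx -10.689$)
$\left(c{\left(22,4 \right)} + T\right) \left(M{\left(14,u \right)} + U\right) - 1229 = \left(\left(4 \cdot 22 + 15 \cdot 4\right) - \frac{481}{45}\right) \left(27 - 1235\right) - 1229 = \left(\left(88 + 60\right) - \frac{481}{45}\right) \left(-1208\right) - 1229 = \left(148 - \frac{481}{45}\right) \left(-1208\right) - 1229 = \frac{6179}{45} \left(-1208\right) - 1229 = - \frac{7464232}{45} - 1229 = - \frac{7519537}{45}$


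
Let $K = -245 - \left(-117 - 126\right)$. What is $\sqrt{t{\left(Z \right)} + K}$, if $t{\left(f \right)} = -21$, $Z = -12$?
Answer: $i \sqrt{23} \approx 4.7958 i$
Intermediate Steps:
$K = -2$ ($K = -245 - \left(-117 - 126\right) = -245 - -243 = -245 + 243 = -2$)
$\sqrt{t{\left(Z \right)} + K} = \sqrt{-21 - 2} = \sqrt{-23} = i \sqrt{23}$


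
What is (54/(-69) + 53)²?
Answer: 1442401/529 ≈ 2726.7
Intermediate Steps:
(54/(-69) + 53)² = (54*(-1/69) + 53)² = (-18/23 + 53)² = (1201/23)² = 1442401/529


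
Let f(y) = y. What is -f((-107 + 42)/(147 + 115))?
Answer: 65/262 ≈ 0.24809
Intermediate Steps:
-f((-107 + 42)/(147 + 115)) = -(-107 + 42)/(147 + 115) = -(-65)/262 = -1*(-65/262) = 65/262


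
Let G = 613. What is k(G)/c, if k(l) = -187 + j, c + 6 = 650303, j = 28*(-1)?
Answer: -215/650297 ≈ -0.00033062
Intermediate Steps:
j = -28
c = 650297 (c = -6 + 650303 = 650297)
k(l) = -215 (k(l) = -187 - 28 = -215)
k(G)/c = -215/650297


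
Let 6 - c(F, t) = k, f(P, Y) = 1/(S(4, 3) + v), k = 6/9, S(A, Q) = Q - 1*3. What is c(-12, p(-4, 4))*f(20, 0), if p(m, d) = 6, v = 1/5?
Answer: 80/3 ≈ 26.667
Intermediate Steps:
v = ⅕ ≈ 0.20000
S(A, Q) = -3 + Q (S(A, Q) = Q - 3 = -3 + Q)
k = ⅔ (k = 6*(⅑) = ⅔ ≈ 0.66667)
f(P, Y) = 5 (f(P, Y) = 1/((-3 + 3) + ⅕) = 1/(0 + ⅕) = 1/(⅕) = 5)
c(F, t) = 16/3 (c(F, t) = 6 - 1*⅔ = 6 - ⅔ = 16/3)
c(-12, p(-4, 4))*f(20, 0) = (16/3)*5 = 80/3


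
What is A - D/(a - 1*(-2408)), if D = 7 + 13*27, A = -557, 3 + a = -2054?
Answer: -195865/351 ≈ -558.02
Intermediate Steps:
a = -2057 (a = -3 - 2054 = -2057)
D = 358 (D = 7 + 351 = 358)
A - D/(a - 1*(-2408)) = -557 - 358/(-2057 - 1*(-2408)) = -557 - 358/(-2057 + 2408) = -557 - 358/351 = -195865/351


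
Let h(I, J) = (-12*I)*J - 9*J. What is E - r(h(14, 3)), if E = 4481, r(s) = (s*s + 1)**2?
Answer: -79502564963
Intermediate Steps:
h(I, J) = -9*J - 12*I*J (h(I, J) = -12*I*J - 9*J = -9*J - 12*I*J)
r(s) = (1 + s**2)**2 (r(s) = (s**2 + 1)**2 = (1 + s**2)**2)
E - r(h(14, 3)) = 4481 - (1 + (-3*3*(3 + 4*14))**2)**2 = 4481 - (1 + (-3*3*(3 + 56))**2)**2 = 4481 - (1 + (-3*3*59)**2)**2 = 4481 - (1 + (-531)**2)**2 = 4481 - (1 + 281961)**2 = 4481 - 1*281962**2 = 4481 - 1*79502569444 = 4481 - 79502569444 = -79502564963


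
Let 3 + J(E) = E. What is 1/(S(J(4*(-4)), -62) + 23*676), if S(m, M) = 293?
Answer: 1/15841 ≈ 6.3127e-5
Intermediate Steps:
J(E) = -3 + E
1/(S(J(4*(-4)), -62) + 23*676) = 1/(293 + 23*676) = 1/(293 + 15548) = 1/15841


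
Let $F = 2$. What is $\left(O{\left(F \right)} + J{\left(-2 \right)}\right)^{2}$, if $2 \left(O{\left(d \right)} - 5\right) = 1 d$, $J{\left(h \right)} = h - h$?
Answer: $36$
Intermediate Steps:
$J{\left(h \right)} = 0$
$O{\left(d \right)} = 5 + \frac{d}{2}$ ($O{\left(d \right)} = 5 + \frac{1 d}{2} = 5 + \frac{d}{2}$)
$\left(O{\left(F \right)} + J{\left(-2 \right)}\right)^{2} = \left(\left(5 + \frac{1}{2} \cdot 2\right) + 0\right)^{2} = \left(\left(5 + 1\right) + 0\right)^{2} = \left(6 + 0\right)^{2} = 6^{2} = 36$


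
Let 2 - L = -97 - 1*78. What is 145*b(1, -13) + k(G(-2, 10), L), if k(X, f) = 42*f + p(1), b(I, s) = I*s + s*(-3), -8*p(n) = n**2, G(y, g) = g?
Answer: 89631/8 ≈ 11204.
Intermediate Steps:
p(n) = -n**2/8
b(I, s) = -3*s + I*s (b(I, s) = I*s - 3*s = -3*s + I*s)
L = 177 (L = 2 - (-97 - 1*78) = 2 - (-97 - 78) = 2 - 1*(-175) = 2 + 175 = 177)
k(X, f) = -1/8 + 42*f (k(X, f) = 42*f - 1/8*1**2 = 42*f - 1/8*1 = 42*f - 1/8 = -1/8 + 42*f)
145*b(1, -13) + k(G(-2, 10), L) = 145*(-13*(-3 + 1)) + (-1/8 + 42*177) = 145*(-13*(-2)) + (-1/8 + 7434) = 145*26 + 59471/8 = 3770 + 59471/8 = 89631/8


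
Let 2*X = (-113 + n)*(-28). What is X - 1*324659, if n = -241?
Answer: -319703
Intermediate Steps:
X = 4956 (X = ((-113 - 241)*(-28))/2 = (-354*(-28))/2 = (1/2)*9912 = 4956)
X - 1*324659 = 4956 - 1*324659 = 4956 - 324659 = -319703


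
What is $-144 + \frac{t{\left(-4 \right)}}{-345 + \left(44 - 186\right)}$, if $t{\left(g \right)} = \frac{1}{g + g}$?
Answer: $- \frac{561023}{3896} \approx -144.0$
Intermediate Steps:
$t{\left(g \right)} = \frac{1}{2 g}$
$-144 + \frac{t{\left(-4 \right)}}{-345 + \left(44 - 186\right)} = -144 + \frac{\frac{1}{2} \frac{1}{-4}}{-345 + \left(44 - 186\right)} = -144 + \frac{\frac{1}{2} \left(- \frac{1}{4}\right)}{-345 - 142} = -144 - \frac{1}{8 \left(-487\right)} = -144 - - \frac{1}{3896} = -144 + \frac{1}{3896} = - \frac{561023}{3896}$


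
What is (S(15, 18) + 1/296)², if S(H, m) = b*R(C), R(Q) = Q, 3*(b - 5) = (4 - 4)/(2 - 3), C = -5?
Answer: 54745201/87616 ≈ 624.83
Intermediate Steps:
b = 5 (b = 5 + ((4 - 4)/(2 - 3))/3 = 5 + (0/(-1))/3 = 5 + (0*(-1))/3 = 5 + (⅓)*0 = 5 + 0 = 5)
S(H, m) = -25 (S(H, m) = 5*(-5) = -25)
(S(15, 18) + 1/296)² = (-25 + 1/296)² = (-7399/296)² = 54745201/87616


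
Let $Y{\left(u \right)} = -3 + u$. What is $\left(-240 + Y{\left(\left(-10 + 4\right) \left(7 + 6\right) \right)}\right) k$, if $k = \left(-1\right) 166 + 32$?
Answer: $43014$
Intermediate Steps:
$k = -134$ ($k = -166 + 32 = -134$)
$\left(-240 + Y{\left(\left(-10 + 4\right) \left(7 + 6\right) \right)}\right) k = \left(-240 + \left(-3 + \left(-10 + 4\right) \left(7 + 6\right)\right)\right) \left(-134\right) = \left(-240 - 81\right) \left(-134\right) = \left(-321\right) \left(-134\right) = 43014$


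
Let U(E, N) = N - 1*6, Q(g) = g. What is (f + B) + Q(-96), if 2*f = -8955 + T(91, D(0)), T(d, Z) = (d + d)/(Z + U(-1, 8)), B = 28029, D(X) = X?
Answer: 23501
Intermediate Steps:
U(E, N) = -6 + N (U(E, N) = N - 6 = -6 + N)
T(d, Z) = 2*d/(2 + Z) (T(d, Z) = (d + d)/(Z + (-6 + 8)) = (2*d)/(Z + 2) = (2*d)/(2 + Z) = 2*d/(2 + Z))
f = -4432 (f = (-8955 + 2*91/(2 + 0))/2 = (-8955 + 2*91/2)/2 = (-8955 + 2*91*(½))/2 = (-8955 + 91)/2 = (½)*(-8864) = -4432)
(f + B) + Q(-96) = (-4432 + 28029) - 96 = 23597 - 96 = 23501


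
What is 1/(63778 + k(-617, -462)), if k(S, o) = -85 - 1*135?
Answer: 1/63558 ≈ 1.5734e-5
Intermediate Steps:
k(S, o) = -220 (k(S, o) = -85 - 135 = -220)
1/(63778 + k(-617, -462)) = 1/(63778 - 220) = 1/63558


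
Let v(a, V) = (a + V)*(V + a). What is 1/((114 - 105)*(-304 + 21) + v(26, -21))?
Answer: -1/2522 ≈ -0.00039651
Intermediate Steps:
v(a, V) = (V + a)² (v(a, V) = (V + a)*(V + a) = (V + a)²)
1/((114 - 105)*(-304 + 21) + v(26, -21)) = 1/((114 - 105)*(-304 + 21) + (-21 + 26)²) = 1/(9*(-283) + 5²) = 1/(-2547 + 25) = 1/(-2522) = -1/2522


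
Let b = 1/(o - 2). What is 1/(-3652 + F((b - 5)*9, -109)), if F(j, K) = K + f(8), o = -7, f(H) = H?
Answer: -1/3753 ≈ -0.00026645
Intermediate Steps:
b = -1/9 (b = 1/(-7 - 2) = 1/(-9) = -1/9 ≈ -0.11111)
F(j, K) = 8 + K (F(j, K) = K + 8 = 8 + K)
1/(-3652 + F((b - 5)*9, -109)) = 1/(-3652 + (8 - 109)) = 1/(-3652 - 101) = 1/(-3753) = -1/3753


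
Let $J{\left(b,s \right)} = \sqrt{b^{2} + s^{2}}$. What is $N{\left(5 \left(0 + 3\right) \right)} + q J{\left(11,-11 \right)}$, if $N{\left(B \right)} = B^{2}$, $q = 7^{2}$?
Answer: $225 + 539 \sqrt{2} \approx 987.26$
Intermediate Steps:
$q = 49$
$N{\left(5 \left(0 + 3\right) \right)} + q J{\left(11,-11 \right)} = \left(5 \left(0 + 3\right)\right)^{2} + 49 \sqrt{11^{2} + \left(-11\right)^{2}} = \left(5 \cdot 3\right)^{2} + 49 \sqrt{121 + 121} = 15^{2} + 49 \sqrt{242} = 225 + 49 \cdot 11 \sqrt{2} = 225 + 539 \sqrt{2}$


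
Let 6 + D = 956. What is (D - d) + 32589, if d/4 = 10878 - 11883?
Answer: 37559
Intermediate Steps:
D = 950 (D = -6 + 956 = 950)
d = -4020 (d = 4*(10878 - 11883) = 4*(-1005) = -4020)
(D - d) + 32589 = (950 - 1*(-4020)) + 32589 = (950 + 4020) + 32589 = 4970 + 32589 = 37559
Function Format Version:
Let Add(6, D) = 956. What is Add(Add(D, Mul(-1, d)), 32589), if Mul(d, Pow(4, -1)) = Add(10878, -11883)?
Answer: 37559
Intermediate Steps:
D = 950 (D = Add(-6, 956) = 950)
d = -4020 (d = Mul(4, Add(10878, -11883)) = Mul(4, -1005) = -4020)
Add(Add(D, Mul(-1, d)), 32589) = Add(Add(950, Mul(-1, -4020)), 32589) = Add(Add(950, 4020), 32589) = Add(4970, 32589) = 37559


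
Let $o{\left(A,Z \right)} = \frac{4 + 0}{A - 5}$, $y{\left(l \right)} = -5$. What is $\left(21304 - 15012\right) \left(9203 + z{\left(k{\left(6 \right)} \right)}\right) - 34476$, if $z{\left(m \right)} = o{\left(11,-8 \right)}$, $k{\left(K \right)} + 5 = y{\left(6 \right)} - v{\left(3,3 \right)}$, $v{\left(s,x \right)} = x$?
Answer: $\frac{173624984}{3} \approx 5.7875 \cdot 10^{7}$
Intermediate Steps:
$o{\left(A,Z \right)} = \frac{4}{-5 + A}$
$k{\left(K \right)} = -13$ ($k{\left(K \right)} = -5 - 8 = -13$)
$z{\left(m \right)} = \frac{2}{3}$ ($z{\left(m \right)} = \frac{4}{-5 + 11} = \frac{4}{6} = 4 \cdot \frac{1}{6} = \frac{2}{3}$)
$\left(21304 - 15012\right) \left(9203 + z{\left(k{\left(6 \right)} \right)}\right) - 34476 = \left(21304 - 15012\right) \left(9203 + \frac{2}{3}\right) - 34476 = 6292 \cdot \frac{27611}{3} - 34476 = \frac{173728412}{3} - 34476 = \frac{173624984}{3}$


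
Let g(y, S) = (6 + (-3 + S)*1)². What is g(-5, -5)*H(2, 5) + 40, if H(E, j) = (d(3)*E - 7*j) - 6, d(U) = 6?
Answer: -76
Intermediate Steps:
H(E, j) = -6 - 7*j + 6*E (H(E, j) = (6*E - 7*j) - 6 = (-7*j + 6*E) - 6 = -6 - 7*j + 6*E)
g(y, S) = (3 + S)² (g(y, S) = (6 + (-3 + S))² = (3 + S)²)
g(-5, -5)*H(2, 5) + 40 = (3 - 5)²*(-6 - 7*5 + 6*2) + 40 = (-2)²*(-6 - 35 + 12) + 40 = 4*(-29) + 40 = -116 + 40 = -76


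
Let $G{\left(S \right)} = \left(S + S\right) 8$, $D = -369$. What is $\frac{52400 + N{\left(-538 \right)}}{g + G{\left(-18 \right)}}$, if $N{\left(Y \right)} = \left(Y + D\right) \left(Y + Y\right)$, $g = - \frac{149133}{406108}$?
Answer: $- \frac{417613851856}{117108237} \approx -3566.1$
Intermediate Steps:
$g = - \frac{149133}{406108}$ ($g = \left(-149133\right) \frac{1}{406108} = - \frac{149133}{406108} \approx -0.36723$)
$N{\left(Y \right)} = 2 Y \left(-369 + Y\right)$ ($N{\left(Y \right)} = \left(Y - 369\right) \left(Y + Y\right) = \left(-369 + Y\right) 2 Y = 2 Y \left(-369 + Y\right)$)
$G{\left(S \right)} = 16 S$ ($G{\left(S \right)} = 2 S 8 = 16 S$)
$\frac{52400 + N{\left(-538 \right)}}{g + G{\left(-18 \right)}} = \frac{52400 + 2 \left(-538\right) \left(-369 - 538\right)}{- \frac{149133}{406108} + 16 \left(-18\right)} = \frac{52400 + 2 \left(-538\right) \left(-907\right)}{- \frac{149133}{406108} - 288} = \frac{52400 + 975932}{- \frac{117108237}{406108}} = 1028332 \left(- \frac{406108}{117108237}\right) = - \frac{417613851856}{117108237}$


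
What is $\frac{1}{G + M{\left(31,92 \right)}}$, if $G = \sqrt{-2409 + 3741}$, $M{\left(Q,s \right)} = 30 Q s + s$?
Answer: $\frac{21413}{1834065943} - \frac{3 \sqrt{37}}{3668131886} \approx 1.167 \cdot 10^{-5}$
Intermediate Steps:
$M{\left(Q,s \right)} = s + 30 Q s$ ($M{\left(Q,s \right)} = 30 Q s + s = s + 30 Q s$)
$G = 6 \sqrt{37}$ ($G = \sqrt{1332} = 6 \sqrt{37} \approx 36.497$)
$\frac{1}{G + M{\left(31,92 \right)}} = \frac{1}{6 \sqrt{37} + 92 \left(1 + 30 \cdot 31\right)} = \frac{1}{6 \sqrt{37} + 92 \left(1 + 930\right)} = \frac{1}{6 \sqrt{37} + 92 \cdot 931} = \frac{1}{6 \sqrt{37} + 85652} = \frac{1}{85652 + 6 \sqrt{37}}$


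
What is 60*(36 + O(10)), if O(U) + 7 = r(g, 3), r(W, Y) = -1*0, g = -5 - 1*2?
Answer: 1740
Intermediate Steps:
g = -7 (g = -5 - 2 = -7)
r(W, Y) = 0
O(U) = -7 (O(U) = -7 + 0 = -7)
60*(36 + O(10)) = 60*(36 - 7) = 60*29 = 1740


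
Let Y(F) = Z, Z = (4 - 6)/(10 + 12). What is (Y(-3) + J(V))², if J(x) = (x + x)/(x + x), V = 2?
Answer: 100/121 ≈ 0.82645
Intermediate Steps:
J(x) = 1 (J(x) = (2*x)/((2*x)) = (2*x)*(1/(2*x)) = 1)
Z = -1/11 (Z = -2/22 = -2*1/22 = -1/11 ≈ -0.090909)
Y(F) = -1/11
(Y(-3) + J(V))² = (-1/11 + 1)² = (10/11)² = 100/121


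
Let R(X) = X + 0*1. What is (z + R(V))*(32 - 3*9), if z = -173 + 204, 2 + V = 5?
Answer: 170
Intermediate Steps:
V = 3 (V = -2 + 5 = 3)
R(X) = X (R(X) = X + 0 = X)
z = 31
(z + R(V))*(32 - 3*9) = (31 + 3)*(32 - 3*9) = 34*(32 - 27) = 34*5 = 170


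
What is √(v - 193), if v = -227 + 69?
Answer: 3*I*√39 ≈ 18.735*I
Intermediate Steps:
v = -158
√(v - 193) = √(-158 - 193) = √(-351) = 3*I*√39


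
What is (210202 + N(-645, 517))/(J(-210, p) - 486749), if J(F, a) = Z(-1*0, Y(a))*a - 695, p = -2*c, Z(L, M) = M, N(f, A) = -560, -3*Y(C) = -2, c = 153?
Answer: -104821/243824 ≈ -0.42990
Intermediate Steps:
Y(C) = 2/3 (Y(C) = -1/3*(-2) = 2/3)
p = -306 (p = -2*153 = -306)
J(F, a) = -695 + 2*a/3 (J(F, a) = 2*a/3 - 695 = -695 + 2*a/3)
(210202 + N(-645, 517))/(J(-210, p) - 486749) = (210202 - 560)/((-695 + (2/3)*(-306)) - 486749) = 209642/((-695 - 204) - 486749) = 209642/(-899 - 486749) = 209642/(-487648) = 209642*(-1/487648) = -104821/243824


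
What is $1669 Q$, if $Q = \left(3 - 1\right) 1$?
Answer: $3338$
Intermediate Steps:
$Q = 2$ ($Q = 2 \cdot 1 = 2$)
$1669 Q = 1669 \cdot 2 = 3338$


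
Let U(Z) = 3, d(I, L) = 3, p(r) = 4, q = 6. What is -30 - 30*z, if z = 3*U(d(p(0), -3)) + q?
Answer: -480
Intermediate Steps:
z = 15 (z = 3*3 + 6 = 9 + 6 = 15)
-30 - 30*z = -30 - 30*15 = -30 - 450 = -480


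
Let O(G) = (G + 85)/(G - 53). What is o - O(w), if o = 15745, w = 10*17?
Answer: 613970/39 ≈ 15743.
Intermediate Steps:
w = 170
O(G) = (85 + G)/(-53 + G)
o - O(w) = 15745 - (85 + 170)/(-53 + 170) = 15745 - 255/117 = 15745 - 1*85/39 = 15745 - 85/39 = 613970/39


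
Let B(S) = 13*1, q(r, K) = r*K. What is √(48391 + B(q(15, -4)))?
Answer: 2*√12101 ≈ 220.01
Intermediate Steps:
q(r, K) = K*r
B(S) = 13
√(48391 + B(q(15, -4))) = √(48391 + 13) = √48404 = 2*√12101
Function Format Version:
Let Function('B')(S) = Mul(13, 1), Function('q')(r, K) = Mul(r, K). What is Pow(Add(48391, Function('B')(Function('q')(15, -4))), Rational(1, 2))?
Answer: Mul(2, Pow(12101, Rational(1, 2))) ≈ 220.01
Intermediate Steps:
Function('q')(r, K) = Mul(K, r)
Function('B')(S) = 13
Pow(Add(48391, Function('B')(Function('q')(15, -4))), Rational(1, 2)) = Pow(Add(48391, 13), Rational(1, 2)) = Pow(48404, Rational(1, 2)) = Mul(2, Pow(12101, Rational(1, 2)))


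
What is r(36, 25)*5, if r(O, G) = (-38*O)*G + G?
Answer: -170875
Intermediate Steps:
r(O, G) = G - 38*G*O (r(O, G) = -38*G*O + G = G - 38*G*O)
r(36, 25)*5 = (25*(1 - 38*36))*5 = (25*(1 - 1368))*5 = (25*(-1367))*5 = -34175*5 = -170875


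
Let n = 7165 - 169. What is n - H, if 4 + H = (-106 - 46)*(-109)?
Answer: -9568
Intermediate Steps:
n = 6996
H = 16564 (H = -4 + (-106 - 46)*(-109) = -4 - 152*(-109) = -4 + 16568 = 16564)
n - H = 6996 - 1*16564 = 6996 - 16564 = -9568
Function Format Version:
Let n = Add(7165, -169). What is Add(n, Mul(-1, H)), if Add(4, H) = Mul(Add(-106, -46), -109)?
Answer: -9568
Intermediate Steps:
n = 6996
H = 16564 (H = Add(-4, Mul(Add(-106, -46), -109)) = Add(-4, Mul(-152, -109)) = Add(-4, 16568) = 16564)
Add(n, Mul(-1, H)) = Add(6996, Mul(-1, 16564)) = Add(6996, -16564) = -9568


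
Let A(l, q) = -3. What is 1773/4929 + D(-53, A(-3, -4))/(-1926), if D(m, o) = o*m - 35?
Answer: 467267/1582209 ≈ 0.29533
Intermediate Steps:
D(m, o) = -35 + m*o (D(m, o) = m*o - 35 = -35 + m*o)
1773/4929 + D(-53, A(-3, -4))/(-1926) = 1773/4929 + (-35 - 53*(-3))/(-1926) = 1773*(1/4929) + (-35 + 159)*(-1/1926) = 591/1643 + 124*(-1/1926) = 591/1643 - 62/963 = 467267/1582209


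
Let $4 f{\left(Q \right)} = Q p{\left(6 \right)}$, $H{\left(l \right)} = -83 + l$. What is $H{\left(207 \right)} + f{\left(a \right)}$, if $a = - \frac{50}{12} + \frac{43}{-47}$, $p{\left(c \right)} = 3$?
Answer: $\frac{45191}{376} \approx 120.19$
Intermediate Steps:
$a = - \frac{1433}{282}$ ($a = \left(-50\right) \frac{1}{12} + 43 \left(- \frac{1}{47}\right) = - \frac{25}{6} - \frac{43}{47} = - \frac{1433}{282} \approx -5.0816$)
$f{\left(Q \right)} = \frac{3 Q}{4}$ ($f{\left(Q \right)} = \frac{Q 3}{4} = \frac{3 Q}{4}$)
$H{\left(207 \right)} + f{\left(a \right)} = \left(-83 + 207\right) + \frac{3}{4} \left(- \frac{1433}{282}\right) = 124 - \frac{1433}{376} = \frac{45191}{376}$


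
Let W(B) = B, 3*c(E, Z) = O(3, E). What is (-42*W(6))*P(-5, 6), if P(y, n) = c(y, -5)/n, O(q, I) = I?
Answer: 70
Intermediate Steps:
c(E, Z) = E/3
P(y, n) = y/(3*n) (P(y, n) = (y/3)/n = y/(3*n))
(-42*W(6))*P(-5, 6) = (-42*6)*((⅓)*(-5)/6) = -84*(-5)/6 = -252*(-5/18) = 70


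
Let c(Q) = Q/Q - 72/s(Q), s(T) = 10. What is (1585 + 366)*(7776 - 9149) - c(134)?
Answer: -13393584/5 ≈ -2.6787e+6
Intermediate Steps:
c(Q) = -31/5 (c(Q) = Q/Q - 72/10 = 1 - 72*1/10 = 1 - 36/5 = -31/5)
(1585 + 366)*(7776 - 9149) - c(134) = (1585 + 366)*(7776 - 9149) - 1*(-31/5) = 1951*(-1373) + 31/5 = -2678723 + 31/5 = -13393584/5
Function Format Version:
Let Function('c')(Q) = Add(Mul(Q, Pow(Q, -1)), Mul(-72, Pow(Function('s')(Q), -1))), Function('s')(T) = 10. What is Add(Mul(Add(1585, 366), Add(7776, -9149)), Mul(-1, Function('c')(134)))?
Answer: Rational(-13393584, 5) ≈ -2.6787e+6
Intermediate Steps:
Function('c')(Q) = Rational(-31, 5) (Function('c')(Q) = Add(Mul(Q, Pow(Q, -1)), Mul(-72, Pow(10, -1))) = Add(1, Mul(-72, Rational(1, 10))) = Add(1, Rational(-36, 5)) = Rational(-31, 5))
Add(Mul(Add(1585, 366), Add(7776, -9149)), Mul(-1, Function('c')(134))) = Add(Mul(Add(1585, 366), Add(7776, -9149)), Mul(-1, Rational(-31, 5))) = Add(Mul(1951, -1373), Rational(31, 5)) = Add(-2678723, Rational(31, 5)) = Rational(-13393584, 5)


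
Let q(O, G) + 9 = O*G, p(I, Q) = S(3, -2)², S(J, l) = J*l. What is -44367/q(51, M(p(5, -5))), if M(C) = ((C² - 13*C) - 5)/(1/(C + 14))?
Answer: -14789/699547 ≈ -0.021141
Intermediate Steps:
p(I, Q) = 36 (p(I, Q) = (3*(-2))² = (-6)² = 36)
M(C) = (14 + C)*(-5 + C² - 13*C) (M(C) = (-5 + C² - 13*C)/(1/(14 + C)) = (-5 + C² - 13*C)*(14 + C) = (14 + C)*(-5 + C² - 13*C))
q(O, G) = -9 + G*O (q(O, G) = -9 + O*G = -9 + G*O)
-44367/q(51, M(p(5, -5))) = -44367/(-9 + (-70 + 36² + 36³ - 187*36)*51) = -44367/(-9 + (-70 + 1296 + 46656 - 6732)*51) = -44367/(-9 + 41150*51) = -44367/(-9 + 2098650) = -44367/2098641 = -44367*1/2098641 = -14789/699547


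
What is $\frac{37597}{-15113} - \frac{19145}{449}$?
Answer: $- \frac{43745634}{969391} \approx -45.127$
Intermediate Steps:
$\frac{37597}{-15113} - \frac{19145}{449} = 37597 \left(- \frac{1}{15113}\right) - \frac{19145}{449} = - \frac{5371}{2159} - \frac{19145}{449} = - \frac{43745634}{969391}$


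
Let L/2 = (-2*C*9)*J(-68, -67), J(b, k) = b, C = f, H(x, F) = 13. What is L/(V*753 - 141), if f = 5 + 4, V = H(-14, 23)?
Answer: 153/67 ≈ 2.2836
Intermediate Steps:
V = 13
f = 9
C = 9
L = 22032 (L = 2*((-2*9*9)*(-68)) = 2*(-18*9*(-68)) = 2*(-162*(-68)) = 2*11016 = 22032)
L/(V*753 - 141) = 22032/(13*753 - 141) = 22032/(9789 - 141) = 22032/9648 = 22032*(1/9648) = 153/67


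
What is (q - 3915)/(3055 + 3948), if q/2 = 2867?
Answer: 1819/7003 ≈ 0.25975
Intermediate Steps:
q = 5734 (q = 2*2867 = 5734)
(q - 3915)/(3055 + 3948) = (5734 - 3915)/(3055 + 3948) = 1819/7003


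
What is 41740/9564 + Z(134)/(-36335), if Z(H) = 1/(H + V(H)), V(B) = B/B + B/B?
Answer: 51565176209/11815269960 ≈ 4.3643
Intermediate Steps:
V(B) = 2 (V(B) = 1 + 1 = 2)
Z(H) = 1/(2 + H) (Z(H) = 1/(H + 2) = 1/(2 + H))
41740/9564 + Z(134)/(-36335) = 41740/9564 + 1/((2 + 134)*(-36335)) = 41740*(1/9564) - 1/36335/136 = 10435/2391 + (1/136)*(-1/36335) = 10435/2391 - 1/4941560 = 51565176209/11815269960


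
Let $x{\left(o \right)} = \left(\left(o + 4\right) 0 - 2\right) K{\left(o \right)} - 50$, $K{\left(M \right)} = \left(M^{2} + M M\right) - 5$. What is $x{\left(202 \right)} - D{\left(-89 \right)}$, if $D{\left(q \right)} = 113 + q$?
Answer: $-163280$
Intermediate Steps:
$K{\left(M \right)} = -5 + 2 M^{2}$ ($K{\left(M \right)} = \left(M^{2} + M^{2}\right) - 5 = 2 M^{2} - 5 = -5 + 2 M^{2}$)
$x{\left(o \right)} = -40 - 4 o^{2}$ ($x{\left(o \right)} = \left(\left(o + 4\right) 0 - 2\right) \left(-5 + 2 o^{2}\right) - 50 = \left(\left(4 + o\right) 0 - 2\right) \left(-5 + 2 o^{2}\right) - 50 = \left(0 - 2\right) \left(-5 + 2 o^{2}\right) - 50 = - 2 \left(-5 + 2 o^{2}\right) - 50 = \left(10 - 4 o^{2}\right) - 50 = -40 - 4 o^{2}$)
$x{\left(202 \right)} - D{\left(-89 \right)} = \left(-40 - 4 \cdot 202^{2}\right) - \left(113 - 89\right) = \left(-40 - 163216\right) - 24 = -163256 - 24 = -163280$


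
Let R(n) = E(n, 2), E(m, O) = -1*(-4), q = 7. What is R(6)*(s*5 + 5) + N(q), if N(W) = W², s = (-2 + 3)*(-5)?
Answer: -31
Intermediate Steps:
s = -5 (s = 1*(-5) = -5)
E(m, O) = 4
R(n) = 4
R(6)*(s*5 + 5) + N(q) = 4*(-5*5 + 5) + 7² = 4*(-25 + 5) + 49 = 4*(-20) + 49 = -80 + 49 = -31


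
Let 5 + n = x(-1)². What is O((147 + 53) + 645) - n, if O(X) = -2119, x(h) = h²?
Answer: -2115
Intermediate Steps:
n = -4 (n = -5 + ((-1)²)² = -5 + 1² = -5 + 1 = -4)
O((147 + 53) + 645) - n = -2119 - 1*(-4) = -2119 + 4 = -2115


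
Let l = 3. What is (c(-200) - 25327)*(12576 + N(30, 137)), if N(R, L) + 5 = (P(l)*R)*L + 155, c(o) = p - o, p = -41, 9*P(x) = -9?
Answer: -216847488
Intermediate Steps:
P(x) = -1 (P(x) = (⅑)*(-9) = -1)
c(o) = -41 - o
N(R, L) = 150 - L*R (N(R, L) = -5 + ((-R)*L + 155) = -5 + (-L*R + 155) = -5 + (155 - L*R) = 150 - L*R)
(c(-200) - 25327)*(12576 + N(30, 137)) = ((-41 - 1*(-200)) - 25327)*(12576 + (150 - 1*137*30)) = ((-41 + 200) - 25327)*(12576 + (150 - 4110)) = (159 - 25327)*(12576 - 3960) = -25168*8616 = -216847488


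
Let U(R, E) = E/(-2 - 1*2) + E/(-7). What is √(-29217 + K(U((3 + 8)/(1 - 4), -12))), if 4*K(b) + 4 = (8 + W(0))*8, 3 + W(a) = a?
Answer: 2*I*√7302 ≈ 170.9*I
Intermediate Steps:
W(a) = -3 + a
U(R, E) = -11*E/28 (U(R, E) = E/(-2 - 2) + E*(-⅐) = E/(-4) - E/7 = E*(-¼) - E/7 = -E/4 - E/7 = -11*E/28)
K(b) = 9 (K(b) = -1 + ((8 + (-3 + 0))*8)/4 = -1 + ((8 - 3)*8)/4 = -1 + (5*8)/4 = -1 + (¼)*40 = -1 + 10 = 9)
√(-29217 + K(U((3 + 8)/(1 - 4), -12))) = √(-29217 + 9) = √(-29208) = 2*I*√7302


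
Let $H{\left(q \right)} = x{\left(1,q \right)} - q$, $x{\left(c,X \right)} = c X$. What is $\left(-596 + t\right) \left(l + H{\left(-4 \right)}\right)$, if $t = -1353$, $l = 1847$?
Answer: $-3599803$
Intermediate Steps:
$x{\left(c,X \right)} = X c$
$H{\left(q \right)} = 0$ ($H{\left(q \right)} = q 1 - q = q - q = 0$)
$\left(-596 + t\right) \left(l + H{\left(-4 \right)}\right) = \left(-596 - 1353\right) \left(1847 + 0\right) = \left(-1949\right) 1847 = -3599803$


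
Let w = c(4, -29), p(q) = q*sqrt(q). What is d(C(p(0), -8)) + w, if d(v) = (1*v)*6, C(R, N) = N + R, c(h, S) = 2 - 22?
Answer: -68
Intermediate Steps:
c(h, S) = -20
p(q) = q**(3/2)
d(v) = 6*v (d(v) = v*6 = 6*v)
w = -20
d(C(p(0), -8)) + w = 6*(-8 + 0**(3/2)) - 20 = 6*(-8 + 0) - 20 = 6*(-8) - 20 = -48 - 20 = -68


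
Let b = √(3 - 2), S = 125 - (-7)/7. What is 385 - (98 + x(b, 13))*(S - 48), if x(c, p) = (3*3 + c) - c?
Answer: -7961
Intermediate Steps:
S = 126 (S = 125 - (-7)/7 = 125 - 1*(-1) = 125 + 1 = 126)
b = 1 (b = √1 = 1)
x(c, p) = 9 (x(c, p) = (9 + c) - c = 9)
385 - (98 + x(b, 13))*(S - 48) = 385 - (98 + 9)*(126 - 48) = 385 - 107*78 = 385 - 1*8346 = 385 - 8346 = -7961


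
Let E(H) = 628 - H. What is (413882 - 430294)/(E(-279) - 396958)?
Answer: 16412/396051 ≈ 0.041439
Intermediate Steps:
(413882 - 430294)/(E(-279) - 396958) = (413882 - 430294)/((628 - 1*(-279)) - 396958) = -16412/((628 + 279) - 396958) = -16412/(907 - 396958) = -16412/(-396051) = -16412*(-1/396051) = 16412/396051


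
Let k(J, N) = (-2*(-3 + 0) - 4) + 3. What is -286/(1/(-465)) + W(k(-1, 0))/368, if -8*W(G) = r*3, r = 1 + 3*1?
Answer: 97880637/736 ≈ 1.3299e+5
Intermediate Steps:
k(J, N) = 5 (k(J, N) = (-2*(-3) - 4) + 3 = (6 - 4) + 3 = 2 + 3 = 5)
r = 4 (r = 1 + 3 = 4)
W(G) = -3/2
-286/(1/(-465)) + W(k(-1, 0))/368 = -286/(1/(-465)) - 3/2/368 = -286/(-1/465) - 3/2*1/368 = -286*(-465) - 3/736 = 132990 - 3/736 = 97880637/736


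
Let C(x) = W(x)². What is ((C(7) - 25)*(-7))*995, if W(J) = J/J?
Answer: 167160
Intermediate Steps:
W(J) = 1
C(x) = 1 (C(x) = 1² = 1)
((C(7) - 25)*(-7))*995 = ((1 - 25)*(-7))*995 = -24*(-7)*995 = 168*995 = 167160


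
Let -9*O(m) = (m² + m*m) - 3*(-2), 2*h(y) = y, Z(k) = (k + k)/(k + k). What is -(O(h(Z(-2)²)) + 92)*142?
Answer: -116653/9 ≈ -12961.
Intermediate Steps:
Z(k) = 1 (Z(k) = (2*k)/((2*k)) = (2*k)*(1/(2*k)) = 1)
h(y) = y/2
O(m) = -⅔ - 2*m²/9 (O(m) = -((m² + m*m) - 3*(-2))/9 = -((m² + m²) + 6)/9 = -(2*m² + 6)/9 = -(6 + 2*m²)/9 = -⅔ - 2*m²/9)
-(O(h(Z(-2)²)) + 92)*142 = -((-⅔ - 2*((½)*1²)²/9) + 92)*142 = -((-⅔ - 2*((½)*1)²/9) + 92)*142 = -((-⅔ - 2*(½)²/9) + 92)*142 = -((-⅔ - 2/9*¼) + 92)*142 = -((-⅔ - 1/18) + 92)*142 = -(-13/18 + 92)*142 = -1643*142/18 = -1*116653/9 = -116653/9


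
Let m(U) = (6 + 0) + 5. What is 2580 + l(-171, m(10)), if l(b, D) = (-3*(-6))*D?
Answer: 2778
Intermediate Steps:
m(U) = 11 (m(U) = 6 + 5 = 11)
l(b, D) = 18*D
2580 + l(-171, m(10)) = 2580 + 18*11 = 2580 + 198 = 2778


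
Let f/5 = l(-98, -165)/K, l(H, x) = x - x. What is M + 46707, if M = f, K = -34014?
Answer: 46707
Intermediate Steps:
l(H, x) = 0
f = 0 (f = 5*(0/(-34014)) = 5*(0*(-1/34014)) = 5*0 = 0)
M = 0
M + 46707 = 0 + 46707 = 46707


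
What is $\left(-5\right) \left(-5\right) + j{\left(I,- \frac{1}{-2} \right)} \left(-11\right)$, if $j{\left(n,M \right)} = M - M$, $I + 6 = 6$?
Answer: $25$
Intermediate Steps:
$I = 0$ ($I = -6 + 6 = 0$)
$j{\left(n,M \right)} = 0$
$\left(-5\right) \left(-5\right) + j{\left(I,- \frac{1}{-2} \right)} \left(-11\right) = \left(-5\right) \left(-5\right) + 0 \left(-11\right) = 25 + 0 = 25$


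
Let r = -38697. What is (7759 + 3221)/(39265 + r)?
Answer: 2745/142 ≈ 19.331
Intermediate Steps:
(7759 + 3221)/(39265 + r) = (7759 + 3221)/(39265 - 38697) = 10980/568 = 10980*(1/568) = 2745/142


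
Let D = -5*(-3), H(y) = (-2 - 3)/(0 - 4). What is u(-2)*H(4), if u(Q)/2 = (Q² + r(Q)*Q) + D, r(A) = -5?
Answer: 145/2 ≈ 72.500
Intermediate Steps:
H(y) = 5/4 (H(y) = -5/(-4) = -5*(-¼) = 5/4)
D = 15
u(Q) = 30 - 10*Q + 2*Q² (u(Q) = 2*((Q² - 5*Q) + 15) = 2*(15 + Q² - 5*Q) = 30 - 10*Q + 2*Q²)
u(-2)*H(4) = (30 - 10*(-2) + 2*(-2)²)*(5/4) = (30 + 20 + 2*4)*(5/4) = (30 + 20 + 8)*(5/4) = 58*(5/4) = 145/2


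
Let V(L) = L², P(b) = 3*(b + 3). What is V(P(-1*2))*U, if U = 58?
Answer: 522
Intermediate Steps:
P(b) = 9 + 3*b (P(b) = 3*(3 + b) = 9 + 3*b)
V(P(-1*2))*U = (9 + 3*(-1*2))²*58 = (9 + 3*(-2))²*58 = (9 - 6)²*58 = 3²*58 = 9*58 = 522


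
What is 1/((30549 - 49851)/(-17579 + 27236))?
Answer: -3219/6434 ≈ -0.50031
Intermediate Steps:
1/((30549 - 49851)/(-17579 + 27236)) = 1/(-19302/9657) = 1/(-19302*1/9657) = 1/(-6434/3219) = -3219/6434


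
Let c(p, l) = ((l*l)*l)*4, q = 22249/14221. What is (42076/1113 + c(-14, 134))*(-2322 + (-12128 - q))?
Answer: -733829226239400572/5275991 ≈ -1.3909e+11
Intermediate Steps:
q = 22249/14221 (q = 22249*(1/14221) = 22249/14221 ≈ 1.5645)
c(p, l) = 4*l**3 (c(p, l) = (l**2*l)*4 = l**3*4 = 4*l**3)
(42076/1113 + c(-14, 134))*(-2322 + (-12128 - q)) = (42076/1113 + 4*134**3)*(-2322 + (-12128 - 1*22249/14221)) = (42076*(1/1113) + 4*2406104)*(-2322 + (-12128 - 22249/14221)) = (42076/1113 + 9624416)*(-2322 - 172494537/14221) = (10712017084/1113)*(-205515699/14221) = -733829226239400572/5275991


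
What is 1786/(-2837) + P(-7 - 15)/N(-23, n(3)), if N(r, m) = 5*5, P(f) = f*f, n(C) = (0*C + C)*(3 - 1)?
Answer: 1328458/70925 ≈ 18.730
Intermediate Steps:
n(C) = 2*C (n(C) = (0 + C)*2 = C*2 = 2*C)
P(f) = f²
N(r, m) = 25
1786/(-2837) + P(-7 - 15)/N(-23, n(3)) = 1786/(-2837) + (-7 - 15)²/25 = 1786*(-1/2837) + (-22)²*(1/25) = -1786/2837 + 484*(1/25) = -1786/2837 + 484/25 = 1328458/70925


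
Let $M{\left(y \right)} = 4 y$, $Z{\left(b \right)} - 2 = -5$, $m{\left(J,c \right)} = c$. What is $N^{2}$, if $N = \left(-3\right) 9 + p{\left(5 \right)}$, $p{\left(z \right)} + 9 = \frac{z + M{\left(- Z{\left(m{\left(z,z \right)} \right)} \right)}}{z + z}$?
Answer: $\frac{117649}{100} \approx 1176.5$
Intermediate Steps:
$Z{\left(b \right)} = -3$ ($Z{\left(b \right)} = 2 - 5 = -3$)
$p{\left(z \right)} = -9 + \frac{12 + z}{2 z}$ ($p{\left(z \right)} = -9 + \frac{z + 4 \left(\left(-1\right) \left(-3\right)\right)}{z + z} = -9 + \frac{z + 4 \cdot 3}{2 z} = -9 + \left(z + 12\right) \frac{1}{2 z} = -9 + \left(12 + z\right) \frac{1}{2 z} = -9 + \frac{12 + z}{2 z}$)
$N = - \frac{343}{10}$ ($N = \left(-3\right) 9 - \left(\frac{17}{2} - \frac{6}{5}\right) = -27 + \left(- \frac{17}{2} + 6 \cdot \frac{1}{5}\right) = -27 + \left(- \frac{17}{2} + \frac{6}{5}\right) = -27 - \frac{73}{10} = - \frac{343}{10} \approx -34.3$)
$N^{2} = \left(- \frac{343}{10}\right)^{2} = \frac{117649}{100}$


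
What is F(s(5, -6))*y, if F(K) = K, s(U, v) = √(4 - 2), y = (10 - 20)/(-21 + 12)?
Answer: 10*√2/9 ≈ 1.5713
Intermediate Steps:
y = 10/9 (y = -10/(-9) = -10*(-⅑) = 10/9 ≈ 1.1111)
s(U, v) = √2
F(s(5, -6))*y = √2*(10/9) = 10*√2/9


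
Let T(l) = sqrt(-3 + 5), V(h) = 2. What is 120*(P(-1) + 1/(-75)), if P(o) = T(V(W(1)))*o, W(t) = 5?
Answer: -8/5 - 120*sqrt(2) ≈ -171.31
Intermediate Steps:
T(l) = sqrt(2)
P(o) = o*sqrt(2) (P(o) = sqrt(2)*o = o*sqrt(2))
120*(P(-1) + 1/(-75)) = 120*(-sqrt(2) + 1/(-75)) = 120*(-sqrt(2) - 1/75) = 120*(-1/75 - sqrt(2)) = -8/5 - 120*sqrt(2)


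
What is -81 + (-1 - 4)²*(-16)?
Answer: -481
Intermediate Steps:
-81 + (-1 - 4)²*(-16) = -81 + (-5)²*(-16) = -81 + 25*(-16) = -81 - 400 = -481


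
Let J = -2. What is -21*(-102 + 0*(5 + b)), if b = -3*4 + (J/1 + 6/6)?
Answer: 2142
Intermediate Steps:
b = -13 (b = -3*4 + (-2/1 + 6/6) = -12 + (-2*1 + 6*(⅙)) = -12 + (-2 + 1) = -12 - 1 = -13)
-21*(-102 + 0*(5 + b)) = -21*(-102 + 0*(5 - 13)) = -21*(-102 + 0*(-8)) = -21*(-102 + 0) = -21*(-102) = 2142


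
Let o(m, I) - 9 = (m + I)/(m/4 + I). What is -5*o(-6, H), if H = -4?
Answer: -595/11 ≈ -54.091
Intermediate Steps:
o(m, I) = 9 + (I + m)/(I + m/4) (o(m, I) = 9 + (m + I)/(m/4 + I) = 9 + (I + m)/(m*(¼) + I) = 9 + (I + m)/(m/4 + I) = 9 + (I + m)/(I + m/4))
-5*o(-6, H) = -5*(13*(-6) + 40*(-4))/(-6 + 4*(-4)) = -5*(-78 - 160)/(-6 - 16) = -5*(-238)/(-22) = -(-5)*(-238)/22 = -5*119/11 = -595/11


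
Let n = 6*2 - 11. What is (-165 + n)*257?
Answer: -42148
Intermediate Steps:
n = 1 (n = 12 - 11 = 1)
(-165 + n)*257 = (-165 + 1)*257 = -164*257 = -42148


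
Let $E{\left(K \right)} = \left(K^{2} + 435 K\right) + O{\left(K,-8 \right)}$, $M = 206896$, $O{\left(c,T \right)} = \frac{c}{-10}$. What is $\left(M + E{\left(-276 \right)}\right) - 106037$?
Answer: $\frac{285013}{5} \approx 57003.0$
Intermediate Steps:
$O{\left(c,T \right)} = - \frac{c}{10}$ ($O{\left(c,T \right)} = c \left(- \frac{1}{10}\right) = - \frac{c}{10}$)
$E{\left(K \right)} = K^{2} + \frac{4349 K}{10}$ ($E{\left(K \right)} = \left(K^{2} + 435 K\right) - \frac{K}{10} = K^{2} + \frac{4349 K}{10}$)
$\left(M + E{\left(-276 \right)}\right) - 106037 = \left(206896 + \frac{1}{10} \left(-276\right) \left(4349 + 10 \left(-276\right)\right)\right) - 106037 = \left(206896 + \frac{1}{10} \left(-276\right) \left(4349 - 2760\right)\right) - 106037 = \left(206896 + \frac{1}{10} \left(-276\right) 1589\right) - 106037 = \left(206896 - \frac{219282}{5}\right) - 106037 = \frac{815198}{5} - 106037 = \frac{285013}{5}$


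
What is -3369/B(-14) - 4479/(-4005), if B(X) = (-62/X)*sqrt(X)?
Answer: 1493/1335 + 3369*I*sqrt(14)/62 ≈ 1.1184 + 203.32*I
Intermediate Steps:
B(X) = -62/sqrt(X)
-3369/B(-14) - 4479/(-4005) = -3369*(-I*sqrt(14)/62) - 4479/(-4005) = -3369*(-I*sqrt(14)/62) - 4479*(-1/4005) = -3369*(-I*sqrt(14)/62) + 1493/1335 = -(-3369)*I*sqrt(14)/62 + 1493/1335 = 3369*I*sqrt(14)/62 + 1493/1335 = 1493/1335 + 3369*I*sqrt(14)/62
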